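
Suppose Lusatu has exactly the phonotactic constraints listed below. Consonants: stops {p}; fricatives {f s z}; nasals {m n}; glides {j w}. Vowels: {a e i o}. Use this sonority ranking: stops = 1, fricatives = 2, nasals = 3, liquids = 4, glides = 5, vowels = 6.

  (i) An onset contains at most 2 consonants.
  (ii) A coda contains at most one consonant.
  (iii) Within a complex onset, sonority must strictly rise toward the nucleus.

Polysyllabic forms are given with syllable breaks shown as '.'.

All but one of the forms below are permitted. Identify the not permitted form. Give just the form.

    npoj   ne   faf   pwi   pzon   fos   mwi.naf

npoj — violates constraint (iii): syllable 1 onset /np/: /n/ (nasal, 3) → /p/ (stop, 1) does not rise → not permitted
ne — σ1 onset /n/, coda /∅/ ok → permitted
faf — σ1 onset /f/, coda /f/ ok → permitted
pwi — σ1 onset /pw/ (1→5 rises), coda /∅/ ok → permitted
pzon — σ1 onset /pz/ (1→2 rises), coda /n/ ok → permitted
fos — σ1 onset /f/, coda /s/ ok → permitted
mwi.naf — σ1 onset /mw/ (3→5 rises), coda /∅/ ok; σ2 onset /n/, coda /f/ ok → permitted

npoj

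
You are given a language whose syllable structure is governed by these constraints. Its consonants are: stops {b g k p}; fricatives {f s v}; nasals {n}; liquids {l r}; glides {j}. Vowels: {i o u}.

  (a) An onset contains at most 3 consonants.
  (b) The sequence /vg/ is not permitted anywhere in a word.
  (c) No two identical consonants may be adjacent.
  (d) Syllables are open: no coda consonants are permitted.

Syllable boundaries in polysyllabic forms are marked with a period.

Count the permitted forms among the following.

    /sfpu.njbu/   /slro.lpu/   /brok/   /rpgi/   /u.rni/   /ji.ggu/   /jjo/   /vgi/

4

/sfpu.njbu/ — σ1 onset /sfp/ (3C), coda /∅/ ok; σ2 onset /njb/ (3C), coda /∅/ ok → permitted
/slro.lpu/ — σ1 onset /slr/ (3C), coda /∅/ ok; σ2 onset /lp/ (2C), coda /∅/ ok → permitted
/brok/ — violates constraint (d): syllable 1 coda /k/ has 1 consonant (> 0) → not permitted
/rpgi/ — σ1 onset /rpg/ (3C), coda /∅/ ok → permitted
/u.rni/ — σ1 onset /∅/, coda /∅/ ok; σ2 onset /rn/ (2C), coda /∅/ ok → permitted
/ji.ggu/ — violates constraint (c): adjacent identical consonants /gg/ → not permitted
/jjo/ — violates constraint (c): adjacent identical consonants /jj/ → not permitted
/vgi/ — violates constraint (b): contains banned sequence /vg/ → not permitted
Permitted: /sfpu.njbu/, /slro.lpu/, /rpgi/, /u.rni/ → 4.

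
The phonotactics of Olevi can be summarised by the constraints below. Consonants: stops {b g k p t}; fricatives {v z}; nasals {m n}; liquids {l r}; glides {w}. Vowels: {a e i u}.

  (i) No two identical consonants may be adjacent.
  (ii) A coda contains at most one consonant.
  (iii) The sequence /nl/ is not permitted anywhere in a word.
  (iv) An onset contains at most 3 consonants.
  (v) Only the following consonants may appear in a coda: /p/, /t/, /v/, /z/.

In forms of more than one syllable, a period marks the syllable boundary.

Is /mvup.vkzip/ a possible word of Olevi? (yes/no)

/mvup.vkzip/ — σ1 onset /mv/ (2C), coda /p/ ok; σ2 onset /vkz/ (3C), coda /p/ ok → well-formed

yes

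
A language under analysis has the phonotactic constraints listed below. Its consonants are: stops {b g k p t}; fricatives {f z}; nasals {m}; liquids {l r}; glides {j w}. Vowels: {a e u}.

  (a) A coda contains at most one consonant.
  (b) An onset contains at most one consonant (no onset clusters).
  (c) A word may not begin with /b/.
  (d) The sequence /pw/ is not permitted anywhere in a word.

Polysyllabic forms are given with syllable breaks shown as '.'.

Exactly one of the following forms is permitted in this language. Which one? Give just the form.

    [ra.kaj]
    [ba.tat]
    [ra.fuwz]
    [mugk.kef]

[ra.kaj]

[ra.kaj] — σ1 onset /r/, coda /∅/ ok; σ2 onset /k/, coda /j/ ok → permitted
[ba.tat] — violates constraint (c): word begins with /b/ → not permitted
[ra.fuwz] — violates constraint (a): syllable 2 coda /wz/ has 2 consonants (> 1) → not permitted
[mugk.kef] — violates constraint (a): syllable 1 coda /gk/ has 2 consonants (> 1) → not permitted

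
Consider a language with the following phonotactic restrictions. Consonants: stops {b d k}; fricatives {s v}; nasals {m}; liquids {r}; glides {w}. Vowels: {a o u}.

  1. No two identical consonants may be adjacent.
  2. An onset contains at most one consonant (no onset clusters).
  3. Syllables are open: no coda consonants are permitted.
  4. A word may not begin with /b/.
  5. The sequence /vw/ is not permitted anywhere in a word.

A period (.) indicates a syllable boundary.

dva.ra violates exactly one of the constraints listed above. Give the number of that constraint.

dva.ra: syllable 1 onset /dv/ has 2 consonants (> 1).
This is a violation of constraint 2: "An onset contains at most one consonant (no onset clusters)."
The remaining constraints (1, 3, 4, 5) are satisfied.

2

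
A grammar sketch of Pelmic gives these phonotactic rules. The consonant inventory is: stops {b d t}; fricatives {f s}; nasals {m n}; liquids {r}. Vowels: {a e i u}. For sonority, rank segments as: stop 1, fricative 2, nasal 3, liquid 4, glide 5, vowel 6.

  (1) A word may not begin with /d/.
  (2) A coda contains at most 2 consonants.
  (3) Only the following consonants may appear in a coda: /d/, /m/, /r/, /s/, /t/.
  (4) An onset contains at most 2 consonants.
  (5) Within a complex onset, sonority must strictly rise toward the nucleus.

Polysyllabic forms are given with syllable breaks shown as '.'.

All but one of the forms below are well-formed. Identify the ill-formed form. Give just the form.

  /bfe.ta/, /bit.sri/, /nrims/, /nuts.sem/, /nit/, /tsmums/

/tsmums/

/bfe.ta/ — σ1 onset /bf/ (1→2 rises), coda /∅/ ok; σ2 onset /t/, coda /∅/ ok → well-formed
/bit.sri/ — σ1 onset /b/, coda /t/ ok; σ2 onset /sr/ (2→4 rises), coda /∅/ ok → well-formed
/nrims/ — σ1 onset /nr/ (3→4 rises), coda /ms/ (2C) ok → well-formed
/nuts.sem/ — σ1 onset /n/, coda /ts/ (2C) ok; σ2 onset /s/, coda /m/ ok → well-formed
/nit/ — σ1 onset /n/, coda /t/ ok → well-formed
/tsmums/ — violates constraint 4: syllable 1 onset /tsm/ has 3 consonants (> 2) → ill-formed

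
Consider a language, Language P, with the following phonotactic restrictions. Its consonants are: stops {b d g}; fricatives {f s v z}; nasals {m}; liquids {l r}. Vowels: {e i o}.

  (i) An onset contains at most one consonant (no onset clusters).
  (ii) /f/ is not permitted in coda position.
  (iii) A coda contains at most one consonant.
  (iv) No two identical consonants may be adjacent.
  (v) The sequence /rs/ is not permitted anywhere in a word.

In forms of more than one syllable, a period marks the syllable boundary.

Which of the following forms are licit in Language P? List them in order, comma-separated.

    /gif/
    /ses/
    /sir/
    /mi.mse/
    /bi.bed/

/gif/ — violates constraint (ii): syllable 1 coda contains /f/ → illicit
/ses/ — σ1 onset /s/, coda /s/ ok → licit
/sir/ — σ1 onset /s/, coda /r/ ok → licit
/mi.mse/ — violates constraint (i): syllable 2 onset /ms/ has 2 consonants (> 1) → illicit
/bi.bed/ — σ1 onset /b/, coda /∅/ ok; σ2 onset /b/, coda /d/ ok → licit

/ses/, /sir/, /bi.bed/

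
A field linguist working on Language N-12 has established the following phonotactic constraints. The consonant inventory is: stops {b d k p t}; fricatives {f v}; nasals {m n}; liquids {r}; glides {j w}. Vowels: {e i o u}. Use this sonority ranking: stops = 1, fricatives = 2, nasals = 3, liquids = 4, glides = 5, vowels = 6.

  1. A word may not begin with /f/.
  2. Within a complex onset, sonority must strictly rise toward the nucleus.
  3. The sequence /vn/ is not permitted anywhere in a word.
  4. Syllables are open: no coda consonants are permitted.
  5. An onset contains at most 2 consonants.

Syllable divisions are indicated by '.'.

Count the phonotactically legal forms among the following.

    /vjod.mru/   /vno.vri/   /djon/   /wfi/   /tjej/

/vjod.mru/ — violates constraint 4: syllable 1 coda /d/ has 1 consonant (> 0) → phonotactically illegal
/vno.vri/ — violates constraint 3: contains banned sequence /vn/ → phonotactically illegal
/djon/ — violates constraint 4: syllable 1 coda /n/ has 1 consonant (> 0) → phonotactically illegal
/wfi/ — violates constraint 2: syllable 1 onset /wf/: /w/ (glide, 5) → /f/ (fricative, 2) does not rise → phonotactically illegal
/tjej/ — violates constraint 4: syllable 1 coda /j/ has 1 consonant (> 0) → phonotactically illegal
No form is phonotactically legal → 0.

0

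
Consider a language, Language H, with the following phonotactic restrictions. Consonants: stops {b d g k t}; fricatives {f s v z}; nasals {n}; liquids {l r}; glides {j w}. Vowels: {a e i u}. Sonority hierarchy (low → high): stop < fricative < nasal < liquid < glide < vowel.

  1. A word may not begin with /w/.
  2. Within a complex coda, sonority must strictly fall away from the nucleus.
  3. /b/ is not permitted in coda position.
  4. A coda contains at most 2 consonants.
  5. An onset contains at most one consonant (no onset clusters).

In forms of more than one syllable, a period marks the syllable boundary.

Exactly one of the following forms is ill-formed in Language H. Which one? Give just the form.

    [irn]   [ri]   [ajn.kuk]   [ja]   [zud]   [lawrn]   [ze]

[lawrn]

[irn] — σ1 onset /∅/, coda /rn/ (4→3 falls) ok → well-formed
[ri] — σ1 onset /r/, coda /∅/ ok → well-formed
[ajn.kuk] — σ1 onset /∅/, coda /jn/ (5→3 falls) ok; σ2 onset /k/, coda /k/ ok → well-formed
[ja] — σ1 onset /j/, coda /∅/ ok → well-formed
[zud] — σ1 onset /z/, coda /d/ ok → well-formed
[lawrn] — violates constraint 4: syllable 1 coda /wrn/ has 3 consonants (> 2) → ill-formed
[ze] — σ1 onset /z/, coda /∅/ ok → well-formed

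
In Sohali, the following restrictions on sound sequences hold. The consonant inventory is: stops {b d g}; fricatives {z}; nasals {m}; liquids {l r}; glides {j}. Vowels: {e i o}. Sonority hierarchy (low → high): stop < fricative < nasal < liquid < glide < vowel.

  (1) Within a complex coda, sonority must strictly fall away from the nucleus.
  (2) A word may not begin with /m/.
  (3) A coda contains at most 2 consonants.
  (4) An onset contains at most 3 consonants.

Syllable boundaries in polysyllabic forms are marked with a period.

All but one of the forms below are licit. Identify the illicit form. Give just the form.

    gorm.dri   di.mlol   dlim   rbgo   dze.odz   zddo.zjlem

dze.odz

gorm.dri — σ1 onset /g/, coda /rm/ (4→3 falls) ok; σ2 onset /dr/ (2C), coda /∅/ ok → licit
di.mlol — σ1 onset /d/, coda /∅/ ok; σ2 onset /ml/ (2C), coda /l/ ok → licit
dlim — σ1 onset /dl/ (2C), coda /m/ ok → licit
rbgo — σ1 onset /rbg/ (3C), coda /∅/ ok → licit
dze.odz — violates constraint 1: syllable 2 coda /dz/: /d/ (stop, 1) → /z/ (fricative, 2) does not fall → illicit
zddo.zjlem — σ1 onset /zdd/ (3C), coda /∅/ ok; σ2 onset /zjl/ (3C), coda /m/ ok → licit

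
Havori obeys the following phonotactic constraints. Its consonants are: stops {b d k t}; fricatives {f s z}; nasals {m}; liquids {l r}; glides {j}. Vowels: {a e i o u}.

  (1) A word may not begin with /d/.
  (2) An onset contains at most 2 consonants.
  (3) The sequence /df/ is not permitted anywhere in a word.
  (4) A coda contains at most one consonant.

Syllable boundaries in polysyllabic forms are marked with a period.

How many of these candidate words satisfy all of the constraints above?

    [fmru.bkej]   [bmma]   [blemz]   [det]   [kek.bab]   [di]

1

[fmru.bkej] — violates constraint 2: syllable 1 onset /fmr/ has 3 consonants (> 2) → illicit
[bmma] — violates constraint 2: syllable 1 onset /bmm/ has 3 consonants (> 2) → illicit
[blemz] — violates constraint 4: syllable 1 coda /mz/ has 2 consonants (> 1) → illicit
[det] — violates constraint 1: word begins with /d/ → illicit
[kek.bab] — σ1 onset /k/, coda /k/ ok; σ2 onset /b/, coda /b/ ok → licit
[di] — violates constraint 1: word begins with /d/ → illicit
Licit: [kek.bab] → 1.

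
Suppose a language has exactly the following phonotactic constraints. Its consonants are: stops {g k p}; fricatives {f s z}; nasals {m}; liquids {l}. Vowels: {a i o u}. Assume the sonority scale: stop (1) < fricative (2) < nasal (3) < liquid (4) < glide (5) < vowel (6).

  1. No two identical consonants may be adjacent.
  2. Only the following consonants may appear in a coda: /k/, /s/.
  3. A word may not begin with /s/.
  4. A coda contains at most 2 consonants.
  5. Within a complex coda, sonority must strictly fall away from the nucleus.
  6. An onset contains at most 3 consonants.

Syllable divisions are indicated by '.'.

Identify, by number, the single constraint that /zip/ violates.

2

/zip/: syllable 1 coda contains /p/, which is not a licensed coda consonant.
This is a violation of constraint 2: "Only the following consonants may appear in a coda: /k/, /s/."
The remaining constraints (1, 3, 4, 5, 6) are satisfied.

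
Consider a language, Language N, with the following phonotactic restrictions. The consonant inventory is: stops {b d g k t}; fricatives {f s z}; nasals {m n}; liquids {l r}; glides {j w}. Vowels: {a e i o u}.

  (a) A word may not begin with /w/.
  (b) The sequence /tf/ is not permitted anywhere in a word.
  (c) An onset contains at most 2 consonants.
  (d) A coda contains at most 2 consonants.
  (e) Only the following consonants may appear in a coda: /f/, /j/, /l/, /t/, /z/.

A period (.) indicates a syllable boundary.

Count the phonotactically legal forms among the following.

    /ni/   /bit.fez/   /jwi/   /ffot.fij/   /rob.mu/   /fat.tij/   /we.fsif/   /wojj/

3

/ni/ — σ1 onset /n/, coda /∅/ ok → phonotactically legal
/bit.fez/ — violates constraint (b): contains banned sequence /tf/ → phonotactically illegal
/jwi/ — σ1 onset /jw/ (2C), coda /∅/ ok → phonotactically legal
/ffot.fij/ — violates constraint (b): contains banned sequence /tf/ → phonotactically illegal
/rob.mu/ — violates constraint (e): syllable 1 coda contains /b/, which is not a licensed coda consonant → phonotactically illegal
/fat.tij/ — σ1 onset /f/, coda /t/ ok; σ2 onset /t/, coda /j/ ok → phonotactically legal
/we.fsif/ — violates constraint (a): word begins with /w/ → phonotactically illegal
/wojj/ — violates constraint (a): word begins with /w/ → phonotactically illegal
Phonotactically legal: /ni/, /jwi/, /fat.tij/ → 3.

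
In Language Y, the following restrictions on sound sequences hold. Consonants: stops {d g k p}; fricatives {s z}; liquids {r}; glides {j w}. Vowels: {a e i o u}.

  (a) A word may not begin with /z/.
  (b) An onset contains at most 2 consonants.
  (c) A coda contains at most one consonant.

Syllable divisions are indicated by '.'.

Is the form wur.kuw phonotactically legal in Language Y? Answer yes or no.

wur.kuw — σ1 onset /w/, coda /r/ ok; σ2 onset /k/, coda /w/ ok → phonotactically legal

yes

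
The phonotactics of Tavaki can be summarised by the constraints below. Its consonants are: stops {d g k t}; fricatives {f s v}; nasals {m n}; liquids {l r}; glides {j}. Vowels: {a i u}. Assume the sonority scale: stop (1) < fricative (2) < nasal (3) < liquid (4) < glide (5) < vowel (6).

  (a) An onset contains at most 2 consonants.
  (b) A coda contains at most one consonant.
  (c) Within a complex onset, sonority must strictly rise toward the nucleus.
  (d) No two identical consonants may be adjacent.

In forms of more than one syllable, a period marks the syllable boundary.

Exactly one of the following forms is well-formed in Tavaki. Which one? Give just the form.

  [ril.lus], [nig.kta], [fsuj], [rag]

[rag]

[ril.lus] — violates constraint (d): adjacent identical consonants /ll/ → ill-formed
[nig.kta] — violates constraint (c): syllable 2 onset /kt/: /k/ (stop, 1) → /t/ (stop, 1) does not rise → ill-formed
[fsuj] — violates constraint (c): syllable 1 onset /fs/: /f/ (fricative, 2) → /s/ (fricative, 2) does not rise → ill-formed
[rag] — σ1 onset /r/, coda /g/ ok → well-formed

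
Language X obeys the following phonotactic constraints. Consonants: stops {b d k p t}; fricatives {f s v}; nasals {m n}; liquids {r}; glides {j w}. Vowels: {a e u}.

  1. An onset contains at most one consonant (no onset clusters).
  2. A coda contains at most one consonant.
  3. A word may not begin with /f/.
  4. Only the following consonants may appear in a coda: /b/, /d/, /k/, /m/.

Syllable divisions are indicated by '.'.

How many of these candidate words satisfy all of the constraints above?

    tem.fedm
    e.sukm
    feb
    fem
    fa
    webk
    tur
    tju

tem.fedm — violates constraint 2: syllable 2 coda /dm/ has 2 consonants (> 1) → not permitted
e.sukm — violates constraint 2: syllable 2 coda /km/ has 2 consonants (> 1) → not permitted
feb — violates constraint 3: word begins with /f/ → not permitted
fem — violates constraint 3: word begins with /f/ → not permitted
fa — violates constraint 3: word begins with /f/ → not permitted
webk — violates constraint 2: syllable 1 coda /bk/ has 2 consonants (> 1) → not permitted
tur — violates constraint 4: syllable 1 coda contains /r/, which is not a licensed coda consonant → not permitted
tju — violates constraint 1: syllable 1 onset /tj/ has 2 consonants (> 1) → not permitted
No form is permitted → 0.

0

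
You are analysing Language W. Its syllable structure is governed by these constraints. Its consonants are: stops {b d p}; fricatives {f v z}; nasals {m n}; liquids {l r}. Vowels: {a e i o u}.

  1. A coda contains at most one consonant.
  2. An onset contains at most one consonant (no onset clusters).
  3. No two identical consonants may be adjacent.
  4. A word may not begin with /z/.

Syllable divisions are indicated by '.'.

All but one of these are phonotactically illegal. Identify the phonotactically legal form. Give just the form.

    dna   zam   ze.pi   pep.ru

dna — violates constraint 2: syllable 1 onset /dn/ has 2 consonants (> 1) → phonotactically illegal
zam — violates constraint 4: word begins with /z/ → phonotactically illegal
ze.pi — violates constraint 4: word begins with /z/ → phonotactically illegal
pep.ru — σ1 onset /p/, coda /p/ ok; σ2 onset /r/, coda /∅/ ok → phonotactically legal

pep.ru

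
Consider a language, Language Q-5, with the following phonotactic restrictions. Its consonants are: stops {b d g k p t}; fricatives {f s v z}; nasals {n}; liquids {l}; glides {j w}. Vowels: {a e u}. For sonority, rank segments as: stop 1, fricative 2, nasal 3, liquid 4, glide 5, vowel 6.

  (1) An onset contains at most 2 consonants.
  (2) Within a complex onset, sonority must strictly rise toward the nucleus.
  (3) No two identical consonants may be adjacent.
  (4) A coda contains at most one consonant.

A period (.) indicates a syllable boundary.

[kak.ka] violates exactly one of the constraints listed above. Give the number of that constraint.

3

[kak.ka]: adjacent identical consonants /kk/.
This is a violation of constraint 3: "No two identical consonants may be adjacent."
The remaining constraints (1, 2, 4) are satisfied.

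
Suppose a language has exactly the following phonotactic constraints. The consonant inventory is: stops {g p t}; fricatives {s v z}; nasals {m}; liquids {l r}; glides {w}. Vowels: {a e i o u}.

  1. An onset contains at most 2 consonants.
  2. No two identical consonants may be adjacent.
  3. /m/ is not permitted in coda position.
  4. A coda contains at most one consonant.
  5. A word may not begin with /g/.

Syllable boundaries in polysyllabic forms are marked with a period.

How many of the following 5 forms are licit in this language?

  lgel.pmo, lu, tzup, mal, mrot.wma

5

lgel.pmo — σ1 onset /lg/ (2C), coda /l/ ok; σ2 onset /pm/ (2C), coda /∅/ ok → licit
lu — σ1 onset /l/, coda /∅/ ok → licit
tzup — σ1 onset /tz/ (2C), coda /p/ ok → licit
mal — σ1 onset /m/, coda /l/ ok → licit
mrot.wma — σ1 onset /mr/ (2C), coda /t/ ok; σ2 onset /wm/ (2C), coda /∅/ ok → licit
Licit: lgel.pmo, lu, tzup, mal, mrot.wma → 5.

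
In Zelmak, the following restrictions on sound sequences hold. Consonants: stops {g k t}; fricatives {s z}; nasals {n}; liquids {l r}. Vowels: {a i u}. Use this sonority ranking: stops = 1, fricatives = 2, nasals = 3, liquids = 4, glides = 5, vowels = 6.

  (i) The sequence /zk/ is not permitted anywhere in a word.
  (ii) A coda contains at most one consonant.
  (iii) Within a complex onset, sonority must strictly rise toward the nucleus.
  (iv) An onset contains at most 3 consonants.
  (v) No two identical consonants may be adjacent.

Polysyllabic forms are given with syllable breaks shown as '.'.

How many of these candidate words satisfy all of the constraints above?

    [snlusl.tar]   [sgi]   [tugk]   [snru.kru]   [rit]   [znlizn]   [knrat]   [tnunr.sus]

[snlusl.tar] — violates constraint (ii): syllable 1 coda /sl/ has 2 consonants (> 1) → ill-formed
[sgi] — violates constraint (iii): syllable 1 onset /sg/: /s/ (fricative, 2) → /g/ (stop, 1) does not rise → ill-formed
[tugk] — violates constraint (ii): syllable 1 coda /gk/ has 2 consonants (> 1) → ill-formed
[snru.kru] — σ1 onset /snr/ (2→3→4 rises), coda /∅/ ok; σ2 onset /kr/ (1→4 rises), coda /∅/ ok → well-formed
[rit] — σ1 onset /r/, coda /t/ ok → well-formed
[znlizn] — violates constraint (ii): syllable 1 coda /zn/ has 2 consonants (> 1) → ill-formed
[knrat] — σ1 onset /knr/ (1→3→4 rises), coda /t/ ok → well-formed
[tnunr.sus] — violates constraint (ii): syllable 1 coda /nr/ has 2 consonants (> 1) → ill-formed
Well-formed: [snru.kru], [rit], [knrat] → 3.

3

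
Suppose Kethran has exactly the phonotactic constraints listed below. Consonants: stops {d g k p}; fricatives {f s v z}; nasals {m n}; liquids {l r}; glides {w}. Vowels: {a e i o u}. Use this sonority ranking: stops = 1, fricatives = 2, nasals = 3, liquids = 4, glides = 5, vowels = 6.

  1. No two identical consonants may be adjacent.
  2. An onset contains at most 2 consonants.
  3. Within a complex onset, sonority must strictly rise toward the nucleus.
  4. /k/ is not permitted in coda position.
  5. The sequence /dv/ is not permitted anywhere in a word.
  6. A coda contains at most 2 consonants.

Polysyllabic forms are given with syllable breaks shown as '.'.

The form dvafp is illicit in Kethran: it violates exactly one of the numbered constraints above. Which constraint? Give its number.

dvafp: contains banned sequence /dv/.
This is a violation of constraint 5: "The sequence /dv/ is not permitted anywhere in a word."
The remaining constraints (1, 2, 3, 4, 6) are satisfied.

5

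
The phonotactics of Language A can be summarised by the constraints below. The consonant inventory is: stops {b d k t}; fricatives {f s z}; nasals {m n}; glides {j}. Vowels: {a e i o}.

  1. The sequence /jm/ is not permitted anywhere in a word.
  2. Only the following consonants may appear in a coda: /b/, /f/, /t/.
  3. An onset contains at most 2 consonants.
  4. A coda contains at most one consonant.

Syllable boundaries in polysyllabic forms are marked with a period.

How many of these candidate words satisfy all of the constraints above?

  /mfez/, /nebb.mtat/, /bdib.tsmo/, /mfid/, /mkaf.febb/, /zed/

/mfez/ — violates constraint 2: syllable 1 coda contains /z/, which is not a licensed coda consonant → ill-formed
/nebb.mtat/ — violates constraint 4: syllable 1 coda /bb/ has 2 consonants (> 1) → ill-formed
/bdib.tsmo/ — violates constraint 3: syllable 2 onset /tsm/ has 3 consonants (> 2) → ill-formed
/mfid/ — violates constraint 2: syllable 1 coda contains /d/, which is not a licensed coda consonant → ill-formed
/mkaf.febb/ — violates constraint 4: syllable 2 coda /bb/ has 2 consonants (> 1) → ill-formed
/zed/ — violates constraint 2: syllable 1 coda contains /d/, which is not a licensed coda consonant → ill-formed
No form is well-formed → 0.

0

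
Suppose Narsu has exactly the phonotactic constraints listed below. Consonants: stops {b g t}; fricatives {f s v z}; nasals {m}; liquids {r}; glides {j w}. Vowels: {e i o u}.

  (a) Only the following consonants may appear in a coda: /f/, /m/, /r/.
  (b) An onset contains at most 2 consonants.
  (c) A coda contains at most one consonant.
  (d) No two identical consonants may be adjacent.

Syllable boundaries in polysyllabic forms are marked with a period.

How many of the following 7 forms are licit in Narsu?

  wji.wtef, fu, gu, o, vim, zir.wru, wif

wji.wtef — σ1 onset /wj/ (2C), coda /∅/ ok; σ2 onset /wt/ (2C), coda /f/ ok → licit
fu — σ1 onset /f/, coda /∅/ ok → licit
gu — σ1 onset /g/, coda /∅/ ok → licit
o — σ1 onset /∅/, coda /∅/ ok → licit
vim — σ1 onset /v/, coda /m/ ok → licit
zir.wru — σ1 onset /z/, coda /r/ ok; σ2 onset /wr/ (2C), coda /∅/ ok → licit
wif — σ1 onset /w/, coda /f/ ok → licit
Licit: wji.wtef, fu, gu, o, vim, zir.wru, wif → 7.

7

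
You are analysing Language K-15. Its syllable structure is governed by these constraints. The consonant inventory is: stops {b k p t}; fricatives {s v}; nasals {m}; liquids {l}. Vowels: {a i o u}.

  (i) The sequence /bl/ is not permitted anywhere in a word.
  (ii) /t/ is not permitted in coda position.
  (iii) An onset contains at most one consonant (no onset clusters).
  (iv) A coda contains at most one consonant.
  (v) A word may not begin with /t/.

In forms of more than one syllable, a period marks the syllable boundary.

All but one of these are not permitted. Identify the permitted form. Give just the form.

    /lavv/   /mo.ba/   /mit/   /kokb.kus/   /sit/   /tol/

/lavv/ — violates constraint (iv): syllable 1 coda /vv/ has 2 consonants (> 1) → not permitted
/mo.ba/ — σ1 onset /m/, coda /∅/ ok; σ2 onset /b/, coda /∅/ ok → permitted
/mit/ — violates constraint (ii): syllable 1 coda contains /t/ → not permitted
/kokb.kus/ — violates constraint (iv): syllable 1 coda /kb/ has 2 consonants (> 1) → not permitted
/sit/ — violates constraint (ii): syllable 1 coda contains /t/ → not permitted
/tol/ — violates constraint (v): word begins with /t/ → not permitted

/mo.ba/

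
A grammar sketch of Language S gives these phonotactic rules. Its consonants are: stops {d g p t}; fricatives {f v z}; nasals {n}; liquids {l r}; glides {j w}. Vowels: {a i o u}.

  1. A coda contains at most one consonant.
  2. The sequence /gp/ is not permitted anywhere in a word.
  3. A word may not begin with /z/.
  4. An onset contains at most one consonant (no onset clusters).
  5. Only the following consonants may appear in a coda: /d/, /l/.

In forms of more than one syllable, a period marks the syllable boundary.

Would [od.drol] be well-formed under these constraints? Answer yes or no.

[od.drol] — violates constraint 4: syllable 2 onset /dr/ has 2 consonants (> 1) → ill-formed

no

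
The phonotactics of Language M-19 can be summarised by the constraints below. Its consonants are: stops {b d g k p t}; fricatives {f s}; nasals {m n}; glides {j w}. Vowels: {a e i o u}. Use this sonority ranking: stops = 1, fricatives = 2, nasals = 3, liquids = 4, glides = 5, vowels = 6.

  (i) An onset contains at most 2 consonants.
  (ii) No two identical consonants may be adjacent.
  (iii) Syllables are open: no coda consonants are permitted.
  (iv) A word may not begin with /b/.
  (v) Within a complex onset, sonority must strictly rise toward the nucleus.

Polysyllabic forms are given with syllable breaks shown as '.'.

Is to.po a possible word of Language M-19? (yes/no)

to.po — σ1 onset /t/, coda /∅/ ok; σ2 onset /p/, coda /∅/ ok → well-formed

yes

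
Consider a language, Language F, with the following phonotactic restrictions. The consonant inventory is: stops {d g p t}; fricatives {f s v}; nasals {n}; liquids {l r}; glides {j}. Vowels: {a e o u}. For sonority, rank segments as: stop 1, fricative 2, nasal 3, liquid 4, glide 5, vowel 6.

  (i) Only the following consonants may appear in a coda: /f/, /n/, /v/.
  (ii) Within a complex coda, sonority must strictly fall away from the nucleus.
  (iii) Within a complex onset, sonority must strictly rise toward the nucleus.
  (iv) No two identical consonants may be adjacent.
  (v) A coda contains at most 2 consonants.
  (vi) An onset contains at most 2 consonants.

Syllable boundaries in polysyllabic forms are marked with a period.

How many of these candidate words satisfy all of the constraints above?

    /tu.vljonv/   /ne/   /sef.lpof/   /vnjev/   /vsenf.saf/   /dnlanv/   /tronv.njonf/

/tu.vljonv/ — violates constraint (vi): syllable 2 onset /vlj/ has 3 consonants (> 2) → illicit
/ne/ — σ1 onset /n/, coda /∅/ ok → licit
/sef.lpof/ — violates constraint (iii): syllable 2 onset /lp/: /l/ (liquid, 4) → /p/ (stop, 1) does not rise → illicit
/vnjev/ — violates constraint (vi): syllable 1 onset /vnj/ has 3 consonants (> 2) → illicit
/vsenf.saf/ — violates constraint (iii): syllable 1 onset /vs/: /v/ (fricative, 2) → /s/ (fricative, 2) does not rise → illicit
/dnlanv/ — violates constraint (vi): syllable 1 onset /dnl/ has 3 consonants (> 2) → illicit
/tronv.njonf/ — σ1 onset /tr/ (1→4 rises), coda /nv/ (3→2 falls) ok; σ2 onset /nj/ (3→5 rises), coda /nf/ (3→2 falls) ok → licit
Licit: /ne/, /tronv.njonf/ → 2.

2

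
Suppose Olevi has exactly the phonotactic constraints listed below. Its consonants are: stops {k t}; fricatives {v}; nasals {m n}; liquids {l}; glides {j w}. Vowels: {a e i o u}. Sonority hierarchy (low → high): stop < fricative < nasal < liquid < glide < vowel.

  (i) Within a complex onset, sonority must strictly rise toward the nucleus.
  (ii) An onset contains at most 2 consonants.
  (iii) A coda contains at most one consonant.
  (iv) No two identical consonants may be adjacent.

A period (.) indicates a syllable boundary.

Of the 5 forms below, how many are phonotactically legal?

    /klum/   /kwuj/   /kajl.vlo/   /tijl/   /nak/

/klum/ — σ1 onset /kl/ (1→4 rises), coda /m/ ok → phonotactically legal
/kwuj/ — σ1 onset /kw/ (1→5 rises), coda /j/ ok → phonotactically legal
/kajl.vlo/ — violates constraint (iii): syllable 1 coda /jl/ has 2 consonants (> 1) → phonotactically illegal
/tijl/ — violates constraint (iii): syllable 1 coda /jl/ has 2 consonants (> 1) → phonotactically illegal
/nak/ — σ1 onset /n/, coda /k/ ok → phonotactically legal
Phonotactically legal: /klum/, /kwuj/, /nak/ → 3.

3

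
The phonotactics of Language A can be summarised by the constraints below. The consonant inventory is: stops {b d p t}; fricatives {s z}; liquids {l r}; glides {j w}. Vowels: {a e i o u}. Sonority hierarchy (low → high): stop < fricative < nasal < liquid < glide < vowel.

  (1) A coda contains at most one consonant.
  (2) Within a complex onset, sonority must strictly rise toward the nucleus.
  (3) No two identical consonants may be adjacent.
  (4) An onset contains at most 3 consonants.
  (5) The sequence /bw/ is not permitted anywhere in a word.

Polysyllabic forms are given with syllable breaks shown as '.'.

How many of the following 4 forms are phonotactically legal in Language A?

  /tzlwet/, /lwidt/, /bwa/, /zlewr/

/tzlwet/ — violates constraint 4: syllable 1 onset /tzlw/ has 4 consonants (> 3) → phonotactically illegal
/lwidt/ — violates constraint 1: syllable 1 coda /dt/ has 2 consonants (> 1) → phonotactically illegal
/bwa/ — violates constraint 5: contains banned sequence /bw/ → phonotactically illegal
/zlewr/ — violates constraint 1: syllable 1 coda /wr/ has 2 consonants (> 1) → phonotactically illegal
No form is phonotactically legal → 0.

0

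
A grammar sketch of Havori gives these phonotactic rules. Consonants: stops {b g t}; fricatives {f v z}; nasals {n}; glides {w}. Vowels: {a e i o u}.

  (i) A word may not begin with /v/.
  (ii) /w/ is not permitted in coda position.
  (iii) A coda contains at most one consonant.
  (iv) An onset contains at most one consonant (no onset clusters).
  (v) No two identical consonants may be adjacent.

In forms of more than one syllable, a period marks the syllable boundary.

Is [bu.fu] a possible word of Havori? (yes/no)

[bu.fu] — σ1 onset /b/, coda /∅/ ok; σ2 onset /f/, coda /∅/ ok → phonotactically legal

yes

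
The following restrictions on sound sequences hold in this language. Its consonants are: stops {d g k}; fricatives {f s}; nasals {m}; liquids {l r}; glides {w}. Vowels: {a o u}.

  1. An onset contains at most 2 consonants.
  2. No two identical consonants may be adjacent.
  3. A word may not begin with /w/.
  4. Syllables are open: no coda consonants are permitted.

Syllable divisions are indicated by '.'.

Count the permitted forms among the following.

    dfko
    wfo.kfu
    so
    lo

dfko — violates constraint 1: syllable 1 onset /dfk/ has 3 consonants (> 2) → not permitted
wfo.kfu — violates constraint 3: word begins with /w/ → not permitted
so — σ1 onset /s/, coda /∅/ ok → permitted
lo — σ1 onset /l/, coda /∅/ ok → permitted
Permitted: so, lo → 2.

2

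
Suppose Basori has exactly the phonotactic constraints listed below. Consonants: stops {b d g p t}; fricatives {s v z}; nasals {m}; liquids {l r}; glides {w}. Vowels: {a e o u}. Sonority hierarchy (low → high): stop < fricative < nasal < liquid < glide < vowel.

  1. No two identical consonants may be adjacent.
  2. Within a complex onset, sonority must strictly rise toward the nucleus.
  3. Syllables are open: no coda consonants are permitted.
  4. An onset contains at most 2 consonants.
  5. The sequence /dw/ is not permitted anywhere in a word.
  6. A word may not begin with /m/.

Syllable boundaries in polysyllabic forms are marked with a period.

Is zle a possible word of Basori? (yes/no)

yes

zle — σ1 onset /zl/ (2→4 rises), coda /∅/ ok → permitted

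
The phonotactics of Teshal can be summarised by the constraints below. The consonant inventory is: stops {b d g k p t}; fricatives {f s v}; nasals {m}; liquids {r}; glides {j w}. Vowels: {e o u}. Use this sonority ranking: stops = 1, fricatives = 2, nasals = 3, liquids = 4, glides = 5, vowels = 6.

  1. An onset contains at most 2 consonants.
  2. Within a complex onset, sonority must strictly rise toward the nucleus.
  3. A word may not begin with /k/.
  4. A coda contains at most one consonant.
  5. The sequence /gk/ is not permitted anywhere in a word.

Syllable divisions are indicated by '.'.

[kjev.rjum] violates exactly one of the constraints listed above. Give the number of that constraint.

3

[kjev.rjum]: word begins with /k/.
This is a violation of constraint 3: "A word may not begin with /k/."
The remaining constraints (1, 2, 4, 5) are satisfied.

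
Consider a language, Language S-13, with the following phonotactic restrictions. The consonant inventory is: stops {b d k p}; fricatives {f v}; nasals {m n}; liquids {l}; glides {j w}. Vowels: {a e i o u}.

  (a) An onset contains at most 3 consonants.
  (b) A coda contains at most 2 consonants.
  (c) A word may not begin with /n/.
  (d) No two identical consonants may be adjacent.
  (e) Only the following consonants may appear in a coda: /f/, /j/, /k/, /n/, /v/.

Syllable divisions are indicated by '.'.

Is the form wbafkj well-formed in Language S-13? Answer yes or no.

no

wbafkj — violates constraint (b): syllable 1 coda /fkj/ has 3 consonants (> 2) → ill-formed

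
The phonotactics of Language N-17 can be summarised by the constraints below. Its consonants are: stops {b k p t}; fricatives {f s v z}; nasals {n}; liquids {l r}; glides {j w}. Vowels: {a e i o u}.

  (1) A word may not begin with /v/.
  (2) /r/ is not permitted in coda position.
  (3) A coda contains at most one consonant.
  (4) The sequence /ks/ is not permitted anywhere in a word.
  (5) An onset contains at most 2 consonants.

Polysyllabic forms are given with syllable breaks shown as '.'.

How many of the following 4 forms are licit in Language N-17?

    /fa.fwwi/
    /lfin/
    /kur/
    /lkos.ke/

2

/fa.fwwi/ — violates constraint 5: syllable 2 onset /fww/ has 3 consonants (> 2) → illicit
/lfin/ — σ1 onset /lf/ (2C), coda /n/ ok → licit
/kur/ — violates constraint 2: syllable 1 coda contains /r/ → illicit
/lkos.ke/ — σ1 onset /lk/ (2C), coda /s/ ok; σ2 onset /k/, coda /∅/ ok → licit
Licit: /lfin/, /lkos.ke/ → 2.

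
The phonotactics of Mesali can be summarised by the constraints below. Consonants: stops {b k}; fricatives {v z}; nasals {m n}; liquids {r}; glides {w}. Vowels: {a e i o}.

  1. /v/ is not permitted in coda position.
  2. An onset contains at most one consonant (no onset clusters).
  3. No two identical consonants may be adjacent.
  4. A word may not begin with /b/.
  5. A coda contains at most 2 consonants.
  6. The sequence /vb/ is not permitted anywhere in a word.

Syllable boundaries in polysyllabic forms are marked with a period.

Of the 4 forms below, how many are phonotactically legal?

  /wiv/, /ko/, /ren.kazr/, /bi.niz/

/wiv/ — violates constraint 1: syllable 1 coda contains /v/ → phonotactically illegal
/ko/ — σ1 onset /k/, coda /∅/ ok → phonotactically legal
/ren.kazr/ — σ1 onset /r/, coda /n/ ok; σ2 onset /k/, coda /zr/ (2C) ok → phonotactically legal
/bi.niz/ — violates constraint 4: word begins with /b/ → phonotactically illegal
Phonotactically legal: /ko/, /ren.kazr/ → 2.

2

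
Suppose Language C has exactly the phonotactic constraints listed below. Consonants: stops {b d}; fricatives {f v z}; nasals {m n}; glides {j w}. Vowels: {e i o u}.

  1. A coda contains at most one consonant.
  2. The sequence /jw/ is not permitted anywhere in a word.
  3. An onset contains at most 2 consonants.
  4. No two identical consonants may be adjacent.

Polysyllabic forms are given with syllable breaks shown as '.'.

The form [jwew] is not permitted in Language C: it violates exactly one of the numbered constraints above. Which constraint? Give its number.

[jwew]: contains banned sequence /jw/.
This is a violation of constraint 2: "The sequence /jw/ is not permitted anywhere in a word."
The remaining constraints (1, 3, 4) are satisfied.

2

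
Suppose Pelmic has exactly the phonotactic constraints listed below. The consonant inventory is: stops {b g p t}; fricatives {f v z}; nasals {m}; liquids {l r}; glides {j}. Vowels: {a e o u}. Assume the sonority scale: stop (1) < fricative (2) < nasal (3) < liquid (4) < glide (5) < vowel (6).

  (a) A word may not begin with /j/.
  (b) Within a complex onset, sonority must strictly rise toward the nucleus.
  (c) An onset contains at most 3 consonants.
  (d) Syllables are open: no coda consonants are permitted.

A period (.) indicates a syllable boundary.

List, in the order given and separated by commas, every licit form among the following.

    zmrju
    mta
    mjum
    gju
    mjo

gju, mjo

zmrju — violates constraint (c): syllable 1 onset /zmrj/ has 4 consonants (> 3) → illicit
mta — violates constraint (b): syllable 1 onset /mt/: /m/ (nasal, 3) → /t/ (stop, 1) does not rise → illicit
mjum — violates constraint (d): syllable 1 coda /m/ has 1 consonant (> 0) → illicit
gju — σ1 onset /gj/ (1→5 rises), coda /∅/ ok → licit
mjo — σ1 onset /mj/ (3→5 rises), coda /∅/ ok → licit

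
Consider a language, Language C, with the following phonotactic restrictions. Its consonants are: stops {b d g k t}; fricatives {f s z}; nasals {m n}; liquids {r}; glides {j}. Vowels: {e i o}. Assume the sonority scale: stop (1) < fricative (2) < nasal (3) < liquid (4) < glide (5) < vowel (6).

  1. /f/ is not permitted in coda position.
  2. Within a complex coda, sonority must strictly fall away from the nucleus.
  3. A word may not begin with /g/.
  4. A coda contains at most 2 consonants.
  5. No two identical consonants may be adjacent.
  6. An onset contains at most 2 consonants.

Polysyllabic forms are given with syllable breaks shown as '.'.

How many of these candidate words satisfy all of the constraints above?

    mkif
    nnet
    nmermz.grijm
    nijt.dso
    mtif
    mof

mkif — violates constraint 1: syllable 1 coda contains /f/ → ill-formed
nnet — violates constraint 5: adjacent identical consonants /nn/ → ill-formed
nmermz.grijm — violates constraint 4: syllable 1 coda /rmz/ has 3 consonants (> 2) → ill-formed
nijt.dso — σ1 onset /n/, coda /jt/ (5→1 falls) ok; σ2 onset /ds/ (2C), coda /∅/ ok → well-formed
mtif — violates constraint 1: syllable 1 coda contains /f/ → ill-formed
mof — violates constraint 1: syllable 1 coda contains /f/ → ill-formed
Well-formed: nijt.dso → 1.

1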